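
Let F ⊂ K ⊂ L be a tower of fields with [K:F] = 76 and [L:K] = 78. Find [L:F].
[L:F] = 5928

The tower law says that for any tower of field extensions F ⊂ K ⊂ L with finite degrees, [L:F] = [L:K] · [K:F]. Here this gives [L:F] = 78 · 76 = 5928.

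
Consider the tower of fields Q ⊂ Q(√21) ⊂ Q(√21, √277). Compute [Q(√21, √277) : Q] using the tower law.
[Q(√21, √277) : Q] = 4

[Q(√21):Q] = 2 (min poly x^2 - 21, irreducible since 21 is squarefree > 1). For the top step, suppose √277 ∈ Q(√21), say √277 = c + d√21 with c, d ∈ Q. Squaring: 277 = c^2 + 21d^2 + 2cd√21. Since √21 ∉ Q this forces 2cd = 0. If d = 0 then √277 = c ∈ Q, contradicting 277 squarefree > 1. If c = 0 then 277 = 21d^2, so 21·277 = (21d)^2 is a perfect square in Q — but 21·277 = 5817 is not a perfect square (since 21 and 277 are distinct squarefree integers). Contradiction. Hence √277 ∉ Q(√21), so x^2 - 277 stays irreducible over Q(√21) and [Q(√21, √277) : Q(√21)] = 2. By the tower law, [Q(√21, √277) : Q] = 2 · 2 = 4.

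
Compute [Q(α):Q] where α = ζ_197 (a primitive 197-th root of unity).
[Q(α):Q] = 196

The minimal polynomial of ζ_197 over Q is the 197-th cyclotomic polynomial Φ_197(x), which is irreducible over Q and has degree φ(197) = 196. Hence [Q(α):Q] = φ(197) = 196.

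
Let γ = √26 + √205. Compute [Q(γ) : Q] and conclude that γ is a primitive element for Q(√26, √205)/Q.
[Q(γ) : Q] = 4 (equivalently, Q(γ) = Q(√26, √205))

Obviously Q(γ) ⊆ Q(√26, √205), and [Q(√26, √205):Q] = 4 (since 26, 205 are distinct squarefree integers > 1 with 5330 not a perfect square). To show equality we compute the minimal polynomial of γ. From γ = √26 + √205: γ^2 = 26 + 2√(5330) + 205 = 231 + 2√(5330), so γ^2 - 231 = 2√(5330); squaring, (γ^2 - 231)^2 = 4·5330, i.e. γ^4 - 462γ^2 + 53361 - 21320 = 0, i.e. γ^4 - 462γ^2 + 32041 = 0. So γ is a root of x^4 - 462x^2 + 32041. This polynomial is irreducible over Q: it has no rational root (each ±√26 ± √205 is irrational), and any factorization into two quadratics over Q would force √(5330) ∈ Q (pairing opposite roots) or √26, √205 ∈ Q (other pairings), all impossible. Hence [Q(γ):Q] = 4 = [Q(√26, √205):Q], so Q(γ) = Q(√26, √205).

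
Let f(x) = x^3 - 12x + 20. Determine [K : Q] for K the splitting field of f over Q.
[K : Q] = 6

By the rational root test, any rational root of the monic integer polynomial f(x) = x^3 - 12x + 20 must be an integer dividing the constant term 20, i.e. one of ±{1, 2, 4, 5, 10, 20}. Evaluating: f(1) = 9, f(-1) = 31, f(2) = 4, f(-2) = 36, f(4) = 36, f(-4) = 4, f(5) = 85, f(-5) = -45, f(10) = 900, f(-10) = -860, f(20) = 7780, f(-20) = -7740; none is 0, so f has no rational root and is therefore irreducible over Q (a cubic with no linear factor over a field is irreducible). For an irreducible cubic, the Galois group is A_3 or S_3 according as the discriminant disc(f) = -4a^3 - 27b^2 = -4·(-12)^3 - 27·(20)^2 = -3888 is or is not a square in Q. Here disc(f) = -3888 is not a perfect square in Q, so the Galois group of f over Q is not contained in A_3 and must be all of S_3. The splitting field has degree |S_3| = 6 over Q, so [K : Q] = 6.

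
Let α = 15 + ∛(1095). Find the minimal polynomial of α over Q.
m_α(x) = x^3 - 45x^2 + 675x - 4470

Set β = α - 15 = ∛(1095), so β^3 = 1095. Then (α - 15)^3 - 1095 = 0, i.e. α is a root of g(x) = (x - 15)^3 - 1095 = x^3 - 45x^2 + 675x - 4470. Since g(x) = h(x - 15) where h(x) = x^3 - 1095, and h is irreducible over Q (because 1095 is not a perfect cube, so h has no rational root, and a monic cubic with no rational root is irreducible), g is also irreducible (irreducibility is preserved under the substitution x → x - 15). Hence m_α(x) = x^3 - 45x^2 + 675x - 4470.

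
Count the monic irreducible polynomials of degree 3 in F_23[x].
There are 4048 monic irreducible polynomials of degree 3 over F_23

Each element of F_{23^3} that lies in no proper subfield is a root of exactly one monic irreducible of degree 3 over F_23, and each such polynomial has 3 distinct roots in F_{23^3}. By Möbius inversion the count is N_23(3) = (1/3) Σ_{d|3} μ(3/d) · 23^d = (1/3)(μ(3)·23^1 + μ(1)·23^3) = 12144/3 = 4048.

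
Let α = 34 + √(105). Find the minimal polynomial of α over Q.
m_α(x) = x^2 - 68x + 1051

From α - 34 = √(105), squaring gives (α - 34)^2 = 105, i.e. α^2 - 68α + 1156 = 105, so α^2 - 68α + 1051 = 0. The discriminant of x^2 - 68x + 1051 is (-68)^2 - 4·(1051) = 4624 - 4204 = 420, and 4·(105) is not a perfect square in Q since 105 is squarefree and ≠ 1. Hence x^2 - 68x + 1051 is irreducible over Q and is the minimal polynomial of α.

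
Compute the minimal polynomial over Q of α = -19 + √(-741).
m_α(x) = x^2 + 38x + 1102

From α + 19 = √(-741), squaring gives (α + 19)^2 = -741, i.e. α^2 + 38α + 361 = -741, so α^2 + 38α + 1102 = 0. The discriminant of x^2 + 38x + 1102 is (38)^2 - 4·(1102) = 1444 - 4408 = -2964, and 4·(-741) is not a perfect square in Q since -741 is squarefree and ≠ 1. Hence x^2 + 38x + 1102 is irreducible over Q and is the minimal polynomial of α.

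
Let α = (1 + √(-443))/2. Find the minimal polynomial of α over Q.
m_α(x) = x^2 - x + 111

From 2α - 1 = √(-443), squaring gives (2α - 1)^2 = -443, i.e. 4α^2 - 4α + 1 = -443, so α^2 - α + (1 + 443)/4 = 0. Since -443 ≡ 1 (mod 4), (1 + 443)/4 = 111 ∈ Z. The polynomial x^2 - x + 111 has discriminant 1 - 4·(111) = -443, which is not a perfect square in Q (d = -443 is squarefree and ≠ 1), so x^2 - x + 111 is irreducible over Q. It is the minimal polynomial of α.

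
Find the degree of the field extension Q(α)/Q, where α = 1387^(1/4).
[Q(α):Q] = 4

α is a root of x^4 - 1387. By Eisenstein's criterion at the prime p = 19 (which divides the constant term 1387 but p^2 = 361 does not, since 1387 is squarefree), x^4 - 1387 is irreducible over Q. Hence [Q(α):Q] = 4.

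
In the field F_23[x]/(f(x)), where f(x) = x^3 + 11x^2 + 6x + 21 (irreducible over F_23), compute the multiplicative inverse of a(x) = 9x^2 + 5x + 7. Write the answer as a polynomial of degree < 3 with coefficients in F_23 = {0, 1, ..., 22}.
a(x)^(-1) ≡ 17x^2 + x + 4 (mod f(x))

Since f is irreducible over F_23, F_23[x]/(f) is a field and a(x) ≠ 0 has an inverse. Apply the extended Euclidean algorithm to f(x) and a(x) in F_23[x]: f(x) = (18x + 4)·a(x) + (21x + 16);  a(x) = (7x + 19)·(21x + 16) + (2). The last nonzero remainder is the constant 2 = gcd(f, a) in F_23. Back-substituting through the division chain expresses 2 = s(x)·a(x) + t(x)·f(x) with s(x) ≡ 11x^2 + 2x + 8 (mod f), so (11x^2 + 2x + 8)·a(x) ≡ 2 (mod f). Multiplying by 2^(-1) ≡ 12 in F_23 gives a(x)^(-1) ≡ 12·(11x^2 + 2x + 8) ≡ 17x^2 + x + 4 (mod f). Check: (9x^2 + 5x + 7)·(17x^2 + x + 4) = 15x^4 + 2x^3 + 22x^2 + 4x + 5 ≡ 1 (mod x^3 + 11x^2 + 6x + 21).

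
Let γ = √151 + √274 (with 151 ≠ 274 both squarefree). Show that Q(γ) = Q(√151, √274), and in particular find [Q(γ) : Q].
[Q(γ) : Q] = 4 (equivalently, Q(γ) = Q(√151, √274))

Obviously Q(γ) ⊆ Q(√151, √274), and [Q(√151, √274):Q] = 4 (since 151, 274 are distinct squarefree integers > 1 with 41374 not a perfect square). To show equality we compute the minimal polynomial of γ. From γ = √151 + √274: γ^2 = 151 + 2√(41374) + 274 = 425 + 2√(41374), so γ^2 - 425 = 2√(41374); squaring, (γ^2 - 425)^2 = 4·41374, i.e. γ^4 - 850γ^2 + 180625 - 165496 = 0, i.e. γ^4 - 850γ^2 + 15129 = 0. So γ is a root of x^4 - 850x^2 + 15129. This polynomial is irreducible over Q: it has no rational root (each ±√151 ± √274 is irrational), and any factorization into two quadratics over Q would force √(41374) ∈ Q (pairing opposite roots) or √151, √274 ∈ Q (other pairings), all impossible. Hence [Q(γ):Q] = 4 = [Q(√151, √274):Q], so Q(γ) = Q(√151, √274).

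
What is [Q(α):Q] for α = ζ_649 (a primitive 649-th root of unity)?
[Q(α):Q] = 580

The minimal polynomial of ζ_649 over Q is the 649-th cyclotomic polynomial Φ_649(x), which is irreducible over Q and has degree φ(649) = 580. Hence [Q(α):Q] = φ(649) = 580.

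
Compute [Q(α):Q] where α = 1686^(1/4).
[Q(α):Q] = 4

α is a root of x^4 - 1686. By Eisenstein's criterion at the prime p = 2 (which divides the constant term 1686 but p^2 = 4 does not, since 1686 is squarefree), x^4 - 1686 is irreducible over Q. Hence [Q(α):Q] = 4.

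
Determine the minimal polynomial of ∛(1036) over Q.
m_α(x) = x^3 - 1036

α satisfies α^3 = 1036, so x^3 - 1036 annihilates α. By the rational root test, a rational root p/q (in lowest terms) of x^3 - 1036 would satisfy p^3 = 1036 q^3, forcing q = 1 and p^3 = 1036; but 1036 is not a perfect cube, contradiction. A monic cubic over Q with no rational root is irreducible (any nontrivial factorization would include a linear factor). Hence x^3 - 1036 is the minimal polynomial of α, and in particular [Q(α):Q] = 3.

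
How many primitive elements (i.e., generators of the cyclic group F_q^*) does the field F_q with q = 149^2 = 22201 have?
There are φ(22200) = 5760 primitive elements

F_q^* is cyclic of order q - 1 = 22200. A cyclic group of order m has exactly φ(m) generators. Here m = 22200 = 2^3 · 3 · 5^2 · 37, so the number of primitive elements is φ(22200) = 5760.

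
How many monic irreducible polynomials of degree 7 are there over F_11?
There are 2783880 monic irreducible polynomials of degree 7 over F_11

Each element of F_{11^7} that lies in no proper subfield is a root of exactly one monic irreducible of degree 7 over F_11, and each such polynomial has 7 distinct roots in F_{11^7}. By Möbius inversion the count is N_11(7) = (1/7) Σ_{d|7} μ(7/d) · 11^d = (1/7)(μ(7)·11^1 + μ(1)·11^7) = 19487160/7 = 2783880.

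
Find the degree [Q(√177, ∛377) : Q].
[Q(√177, ∛377) : Q] = 6

Let L = Q(√177, ∛377). Since Q(√177) ⊂ L and [Q(√177):Q] = 2, the tower law gives 2 | [L:Q]. Likewise Q(∛377) ⊂ L with [Q(∛377):Q] = 3 (because 377 is not a perfect cube), so 3 | [L:Q]. As gcd(2,3) = 1, [L:Q] is divisible by 6. Conversely L is generated over Q by √177 and ∛377, so [L:Q] ≤ 2·3 = 6. Therefore [Q(√177, ∛377) : Q] = 6.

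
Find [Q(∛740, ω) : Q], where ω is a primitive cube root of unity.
[Q(∛740, ω) : Q] = 6

[Q(∛740):Q] = 3 (min poly x^3 - 740, irreducible since 740 is not a perfect cube). [Q(ω):Q] = 2 (min poly x^2 + x + 1). Since Q(∛740) ⊂ R and ω ∉ R, we have ω ∉ Q(∛740), so x^2 + x + 1 remains irreducible over Q(∛740) and [Q(∛740, ω) : Q(∛740)] = 2. By the tower law, [Q(∛740, ω) : Q] = 3 · 2 = 6. (In fact Q(∛740, ω) is the splitting field of x^3 - 740 over Q.)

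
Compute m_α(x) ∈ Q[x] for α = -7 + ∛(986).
m_α(x) = x^3 + 21x^2 + 147x - 643

Set β = α + 7 = ∛(986), so β^3 = 986. Then (α + 7)^3 - 986 = 0, i.e. α is a root of g(x) = (x + 7)^3 - 986 = x^3 + 21x^2 + 147x - 643. Since g(x) = h(x + 7) where h(x) = x^3 - 986, and h is irreducible over Q (because 986 is not a perfect cube, so h has no rational root, and a monic cubic with no rational root is irreducible), g is also irreducible (irreducibility is preserved under the substitution x → x + 7). Hence m_α(x) = x^3 + 21x^2 + 147x - 643.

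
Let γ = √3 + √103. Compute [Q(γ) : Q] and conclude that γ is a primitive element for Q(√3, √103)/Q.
[Q(γ) : Q] = 4 (equivalently, Q(γ) = Q(√3, √103))

Obviously Q(γ) ⊆ Q(√3, √103), and [Q(√3, √103):Q] = 4 (since 3, 103 are distinct squarefree integers > 1 with 309 not a perfect square). To show equality we compute the minimal polynomial of γ. From γ = √3 + √103: γ^2 = 3 + 2√(309) + 103 = 106 + 2√(309), so γ^2 - 106 = 2√(309); squaring, (γ^2 - 106)^2 = 4·309, i.e. γ^4 - 212γ^2 + 11236 - 1236 = 0, i.e. γ^4 - 212γ^2 + 10000 = 0. So γ is a root of x^4 - 212x^2 + 10000. This polynomial is irreducible over Q: it has no rational root (each ±√3 ± √103 is irrational), and any factorization into two quadratics over Q would force √(309) ∈ Q (pairing opposite roots) or √3, √103 ∈ Q (other pairings), all impossible. Hence [Q(γ):Q] = 4 = [Q(√3, √103):Q], so Q(γ) = Q(√3, √103).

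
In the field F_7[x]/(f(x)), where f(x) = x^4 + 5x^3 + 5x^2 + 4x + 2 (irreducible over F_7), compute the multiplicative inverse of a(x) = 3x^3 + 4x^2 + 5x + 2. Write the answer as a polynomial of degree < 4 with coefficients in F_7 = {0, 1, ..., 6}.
a(x)^(-1) ≡ 2x^3 + x^2 + 2x + 5 (mod f(x))

Since f is irreducible over F_7, F_7[x]/(f) is a field and a(x) ≠ 0 has an inverse. Apply the extended Euclidean algorithm to f(x) and a(x) in F_7[x]: f(x) = (5x + 2)·a(x) + (5x + 5);  a(x) = (2x^2 + 3x + 5)·(5x + 5) + (5). The last nonzero remainder is the constant 5 = gcd(f, a) in F_7. Back-substituting through the division chain expresses 5 = s(x)·a(x) + t(x)·f(x) with s(x) ≡ 3x^3 + 5x^2 + 3x + 4 (mod f), so (3x^3 + 5x^2 + 3x + 4)·a(x) ≡ 5 (mod f). Multiplying by 5^(-1) ≡ 3 in F_7 gives a(x)^(-1) ≡ 3·(3x^3 + 5x^2 + 3x + 4) ≡ 2x^3 + x^2 + 2x + 5 (mod f). Check: (3x^3 + 4x^2 + 5x + 2)·(2x^3 + x^2 + 2x + 5) = 6x^6 + 4x^5 + 6x^4 + 4x^3 + 4x^2 + x + 3 ≡ 1 (mod x^4 + 5x^3 + 5x^2 + 4x + 2).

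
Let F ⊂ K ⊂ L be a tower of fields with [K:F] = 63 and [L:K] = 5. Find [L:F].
[L:F] = 315

The tower law says that for any tower of field extensions F ⊂ K ⊂ L with finite degrees, [L:F] = [L:K] · [K:F]. Here this gives [L:F] = 5 · 63 = 315.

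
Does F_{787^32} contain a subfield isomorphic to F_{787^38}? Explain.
No: F_{787^38} is not a subfield of F_{787^32}

F_{p^m} embeds in F_{p^n} iff m | n. Here 38 ∤ 32 (since 32 = 0·38 + 32 with remainder 32 ≠ 0), so F_{787^38} is not a subfield of F_{787^32}. Equivalently: if it were, the tower law would give 38 = [F_{787^38}:F_787] dividing [F_{787^32}:F_787] = 32, contradiction.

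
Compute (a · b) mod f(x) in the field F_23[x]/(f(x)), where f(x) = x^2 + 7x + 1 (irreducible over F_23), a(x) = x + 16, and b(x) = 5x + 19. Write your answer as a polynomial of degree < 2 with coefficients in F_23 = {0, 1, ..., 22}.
a · b ≡ 18x (mod f(x))

Multiply in F_23[x]: a(x)·b(x) = (x + 16)·(5x + 19) = 5x^2 + 7x + 5. This has degree ≥ 2, so divide by f(x) over F_23: 5x^2 + 7x + 5 = (5)·(x^2 + 7x + 1) + (18x). Hence a·b ≡ 18x (mod f). (F_23[x]/(f) is a field with 23^2 = 529 elements since f is irreducible of degree 2.)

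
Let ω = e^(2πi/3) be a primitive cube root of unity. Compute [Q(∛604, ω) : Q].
[Q(∛604, ω) : Q] = 6

[Q(∛604):Q] = 3 (min poly x^3 - 604, irreducible since 604 is not a perfect cube). [Q(ω):Q] = 2 (min poly x^2 + x + 1). Since Q(∛604) ⊂ R and ω ∉ R, we have ω ∉ Q(∛604), so x^2 + x + 1 remains irreducible over Q(∛604) and [Q(∛604, ω) : Q(∛604)] = 2. By the tower law, [Q(∛604, ω) : Q] = 3 · 2 = 6. (In fact Q(∛604, ω) is the splitting field of x^3 - 604 over Q.)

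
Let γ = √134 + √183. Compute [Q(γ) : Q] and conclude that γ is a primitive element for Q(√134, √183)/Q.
[Q(γ) : Q] = 4 (equivalently, Q(γ) = Q(√134, √183))

Obviously Q(γ) ⊆ Q(√134, √183), and [Q(√134, √183):Q] = 4 (since 134, 183 are distinct squarefree integers > 1 with 24522 not a perfect square). To show equality we compute the minimal polynomial of γ. From γ = √134 + √183: γ^2 = 134 + 2√(24522) + 183 = 317 + 2√(24522), so γ^2 - 317 = 2√(24522); squaring, (γ^2 - 317)^2 = 4·24522, i.e. γ^4 - 634γ^2 + 100489 - 98088 = 0, i.e. γ^4 - 634γ^2 + 2401 = 0. So γ is a root of x^4 - 634x^2 + 2401. This polynomial is irreducible over Q: it has no rational root (each ±√134 ± √183 is irrational), and any factorization into two quadratics over Q would force √(24522) ∈ Q (pairing opposite roots) or √134, √183 ∈ Q (other pairings), all impossible. Hence [Q(γ):Q] = 4 = [Q(√134, √183):Q], so Q(γ) = Q(√134, √183).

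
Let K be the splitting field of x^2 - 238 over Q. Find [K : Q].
[K : Q] = 2

f(x) = x^2 - 238 factors as (x - √238)(x + √238). The splitting field is K = Q(√238). Since 238 is squarefree and > 1, it is not a perfect square, so x^2 - 238 is irreducible over Q and [Q(√238) : Q] = 2. Hence [K : Q] = 2.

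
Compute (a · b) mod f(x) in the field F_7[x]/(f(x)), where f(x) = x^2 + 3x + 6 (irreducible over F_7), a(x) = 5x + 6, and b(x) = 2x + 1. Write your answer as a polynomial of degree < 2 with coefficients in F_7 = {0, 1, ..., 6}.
a · b ≡ x + 2 (mod f(x))

Multiply in F_7[x]: a(x)·b(x) = (5x + 6)·(2x + 1) = 3x^2 + 3x + 6. This has degree ≥ 2, so divide by f(x) over F_7: 3x^2 + 3x + 6 = (3)·(x^2 + 3x + 6) + (x + 2). Hence a·b ≡ x + 2 (mod f). (F_7[x]/(f) is a field with 7^2 = 49 elements since f is irreducible of degree 2.)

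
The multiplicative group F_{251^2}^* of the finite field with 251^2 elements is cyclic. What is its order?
|F_{251^2}^*| = 63000

F_{251^2} has 251^2 = 63001 elements; its multiplicative group consists of all nonzero elements, so |F_{251^2}^*| = 63001 - 1 = 63000. (It is cyclic since any finite subgroup of the multiplicative group of a field is cyclic.)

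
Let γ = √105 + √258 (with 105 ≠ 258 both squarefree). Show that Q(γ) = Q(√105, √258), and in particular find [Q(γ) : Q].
[Q(γ) : Q] = 4 (equivalently, Q(γ) = Q(√105, √258))

Obviously Q(γ) ⊆ Q(√105, √258), and [Q(√105, √258):Q] = 4 (since 105, 258 are distinct squarefree integers > 1 with 27090 not a perfect square). To show equality we compute the minimal polynomial of γ. From γ = √105 + √258: γ^2 = 105 + 2√(27090) + 258 = 363 + 2√(27090), so γ^2 - 363 = 2√(27090); squaring, (γ^2 - 363)^2 = 4·27090, i.e. γ^4 - 726γ^2 + 131769 - 108360 = 0, i.e. γ^4 - 726γ^2 + 23409 = 0. So γ is a root of x^4 - 726x^2 + 23409. This polynomial is irreducible over Q: it has no rational root (each ±√105 ± √258 is irrational), and any factorization into two quadratics over Q would force √(27090) ∈ Q (pairing opposite roots) or √105, √258 ∈ Q (other pairings), all impossible. Hence [Q(γ):Q] = 4 = [Q(√105, √258):Q], so Q(γ) = Q(√105, √258).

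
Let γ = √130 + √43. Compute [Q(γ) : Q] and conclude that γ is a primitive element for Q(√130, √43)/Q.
[Q(γ) : Q] = 4 (equivalently, Q(γ) = Q(√130, √43))

Obviously Q(γ) ⊆ Q(√130, √43), and [Q(√130, √43):Q] = 4 (since 130, 43 are distinct squarefree integers > 1 with 5590 not a perfect square). To show equality we compute the minimal polynomial of γ. From γ = √130 + √43: γ^2 = 130 + 2√(5590) + 43 = 173 + 2√(5590), so γ^2 - 173 = 2√(5590); squaring, (γ^2 - 173)^2 = 4·5590, i.e. γ^4 - 346γ^2 + 29929 - 22360 = 0, i.e. γ^4 - 346γ^2 + 7569 = 0. So γ is a root of x^4 - 346x^2 + 7569. This polynomial is irreducible over Q: it has no rational root (each ±√130 ± √43 is irrational), and any factorization into two quadratics over Q would force √(5590) ∈ Q (pairing opposite roots) or √130, √43 ∈ Q (other pairings), all impossible. Hence [Q(γ):Q] = 4 = [Q(√130, √43):Q], so Q(γ) = Q(√130, √43).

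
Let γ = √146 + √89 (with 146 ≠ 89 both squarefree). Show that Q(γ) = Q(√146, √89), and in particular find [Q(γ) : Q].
[Q(γ) : Q] = 4 (equivalently, Q(γ) = Q(√146, √89))

Obviously Q(γ) ⊆ Q(√146, √89), and [Q(√146, √89):Q] = 4 (since 146, 89 are distinct squarefree integers > 1 with 12994 not a perfect square). To show equality we compute the minimal polynomial of γ. From γ = √146 + √89: γ^2 = 146 + 2√(12994) + 89 = 235 + 2√(12994), so γ^2 - 235 = 2√(12994); squaring, (γ^2 - 235)^2 = 4·12994, i.e. γ^4 - 470γ^2 + 55225 - 51976 = 0, i.e. γ^4 - 470γ^2 + 3249 = 0. So γ is a root of x^4 - 470x^2 + 3249. This polynomial is irreducible over Q: it has no rational root (each ±√146 ± √89 is irrational), and any factorization into two quadratics over Q would force √(12994) ∈ Q (pairing opposite roots) or √146, √89 ∈ Q (other pairings), all impossible. Hence [Q(γ):Q] = 4 = [Q(√146, √89):Q], so Q(γ) = Q(√146, √89).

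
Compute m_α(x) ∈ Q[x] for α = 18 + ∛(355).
m_α(x) = x^3 - 54x^2 + 972x - 6187

Set β = α - 18 = ∛(355), so β^3 = 355. Then (α - 18)^3 - 355 = 0, i.e. α is a root of g(x) = (x - 18)^3 - 355 = x^3 - 54x^2 + 972x - 6187. Since g(x) = h(x - 18) where h(x) = x^3 - 355, and h is irreducible over Q (because 355 is not a perfect cube, so h has no rational root, and a monic cubic with no rational root is irreducible), g is also irreducible (irreducibility is preserved under the substitution x → x - 18). Hence m_α(x) = x^3 - 54x^2 + 972x - 6187.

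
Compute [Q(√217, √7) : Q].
[Q(√217, √7) : Q] = 4

[Q(√217):Q] = 2 (min poly x^2 - 217, irreducible since 217 is squarefree > 1). For the top step, suppose √7 ∈ Q(√217), say √7 = c + d√217 with c, d ∈ Q. Squaring: 7 = c^2 + 217d^2 + 2cd√217. Since √217 ∉ Q this forces 2cd = 0. If d = 0 then √7 = c ∈ Q, contradicting 7 squarefree > 1. If c = 0 then 7 = 217d^2, so 217·7 = (217d)^2 is a perfect square in Q — but 217·7 = 1519 is not a perfect square (since 217 and 7 are distinct squarefree integers). Contradiction. Hence √7 ∉ Q(√217), so x^2 - 7 stays irreducible over Q(√217) and [Q(√217, √7) : Q(√217)] = 2. By the tower law, [Q(√217, √7) : Q] = 2 · 2 = 4.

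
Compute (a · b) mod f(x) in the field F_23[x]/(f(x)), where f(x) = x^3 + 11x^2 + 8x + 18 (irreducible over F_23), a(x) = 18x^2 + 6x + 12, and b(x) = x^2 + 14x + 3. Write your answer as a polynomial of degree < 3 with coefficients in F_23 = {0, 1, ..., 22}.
a · b ≡ 13x^2 + 3x + 14 (mod f(x))

Multiply in F_23[x]: a(x)·b(x) = (18x^2 + 6x + 12)·(x^2 + 14x + 3) = 18x^4 + 5x^3 + 12x^2 + 2x + 13. This has degree ≥ 3, so divide by f(x) over F_23: 18x^4 + 5x^3 + 12x^2 + 2x + 13 = (18x + 14)·(x^3 + 11x^2 + 8x + 18) + (13x^2 + 3x + 14). Hence a·b ≡ 13x^2 + 3x + 14 (mod f). (F_23[x]/(f) is a field with 23^3 = 12167 elements since f is irreducible of degree 3.)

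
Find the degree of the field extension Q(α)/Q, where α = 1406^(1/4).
[Q(α):Q] = 4

α is a root of x^4 - 1406. By Eisenstein's criterion at the prime p = 2 (which divides the constant term 1406 but p^2 = 4 does not, since 1406 is squarefree), x^4 - 1406 is irreducible over Q. Hence [Q(α):Q] = 4.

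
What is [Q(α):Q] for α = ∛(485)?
[Q(α):Q] = 3

The minimal polynomial of α is x^3 - 485, irreducible over Q since 485 is not a perfect cube (so x^3 - 485 has no rational root). Hence [Q(α):Q] = deg(m_α) = 3.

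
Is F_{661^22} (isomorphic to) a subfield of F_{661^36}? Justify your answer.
No: F_{661^22} is not a subfield of F_{661^36}

F_{p^m} embeds in F_{p^n} iff m | n. Here 22 ∤ 36 (since 36 = 1·22 + 14 with remainder 14 ≠ 0), so F_{661^22} is not a subfield of F_{661^36}. Equivalently: if it were, the tower law would give 22 = [F_{661^22}:F_661] dividing [F_{661^36}:F_661] = 36, contradiction.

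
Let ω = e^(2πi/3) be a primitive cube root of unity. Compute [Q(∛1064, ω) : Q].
[Q(∛1064, ω) : Q] = 6

[Q(∛1064):Q] = 3 (min poly x^3 - 1064, irreducible since 1064 is not a perfect cube). [Q(ω):Q] = 2 (min poly x^2 + x + 1). Since Q(∛1064) ⊂ R and ω ∉ R, we have ω ∉ Q(∛1064), so x^2 + x + 1 remains irreducible over Q(∛1064) and [Q(∛1064, ω) : Q(∛1064)] = 2. By the tower law, [Q(∛1064, ω) : Q] = 3 · 2 = 6. (In fact Q(∛1064, ω) is the splitting field of x^3 - 1064 over Q.)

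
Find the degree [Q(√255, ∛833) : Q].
[Q(√255, ∛833) : Q] = 6

Let L = Q(√255, ∛833). Since Q(√255) ⊂ L and [Q(√255):Q] = 2, the tower law gives 2 | [L:Q]. Likewise Q(∛833) ⊂ L with [Q(∛833):Q] = 3 (because 833 is not a perfect cube), so 3 | [L:Q]. As gcd(2,3) = 1, [L:Q] is divisible by 6. Conversely L is generated over Q by √255 and ∛833, so [L:Q] ≤ 2·3 = 6. Therefore [Q(√255, ∛833) : Q] = 6.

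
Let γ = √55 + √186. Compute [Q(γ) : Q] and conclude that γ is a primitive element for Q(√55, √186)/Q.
[Q(γ) : Q] = 4 (equivalently, Q(γ) = Q(√55, √186))

Obviously Q(γ) ⊆ Q(√55, √186), and [Q(√55, √186):Q] = 4 (since 55, 186 are distinct squarefree integers > 1 with 10230 not a perfect square). To show equality we compute the minimal polynomial of γ. From γ = √55 + √186: γ^2 = 55 + 2√(10230) + 186 = 241 + 2√(10230), so γ^2 - 241 = 2√(10230); squaring, (γ^2 - 241)^2 = 4·10230, i.e. γ^4 - 482γ^2 + 58081 - 40920 = 0, i.e. γ^4 - 482γ^2 + 17161 = 0. So γ is a root of x^4 - 482x^2 + 17161. This polynomial is irreducible over Q: it has no rational root (each ±√55 ± √186 is irrational), and any factorization into two quadratics over Q would force √(10230) ∈ Q (pairing opposite roots) or √55, √186 ∈ Q (other pairings), all impossible. Hence [Q(γ):Q] = 4 = [Q(√55, √186):Q], so Q(γ) = Q(√55, √186).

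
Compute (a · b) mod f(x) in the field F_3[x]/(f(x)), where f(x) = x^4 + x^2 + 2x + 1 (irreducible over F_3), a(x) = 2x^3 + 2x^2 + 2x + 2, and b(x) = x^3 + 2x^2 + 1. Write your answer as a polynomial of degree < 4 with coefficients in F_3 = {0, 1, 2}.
a · b ≡ x^3 + 1 (mod f(x))

Multiply in F_3[x]: a(x)·b(x) = (2x^3 + 2x^2 + 2x + 2)·(x^3 + 2x^2 + 1) = 2x^6 + 2x^3 + 2x + 2. This has degree ≥ 4, so divide by f(x) over F_3: 2x^6 + 2x^3 + 2x + 2 = (2x^2 + 1)·(x^4 + x^2 + 2x + 1) + (x^3 + 1). Hence a·b ≡ x^3 + 1 (mod f). (F_3[x]/(f) is a field with 3^4 = 81 elements since f is irreducible of degree 4.)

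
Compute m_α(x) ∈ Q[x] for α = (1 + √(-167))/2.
m_α(x) = x^2 - x + 42

From 2α - 1 = √(-167), squaring gives (2α - 1)^2 = -167, i.e. 4α^2 - 4α + 1 = -167, so α^2 - α + (1 + 167)/4 = 0. Since -167 ≡ 1 (mod 4), (1 + 167)/4 = 42 ∈ Z. The polynomial x^2 - x + 42 has discriminant 1 - 4·(42) = -167, which is not a perfect square in Q (d = -167 is squarefree and ≠ 1), so x^2 - x + 42 is irreducible over Q. It is the minimal polynomial of α.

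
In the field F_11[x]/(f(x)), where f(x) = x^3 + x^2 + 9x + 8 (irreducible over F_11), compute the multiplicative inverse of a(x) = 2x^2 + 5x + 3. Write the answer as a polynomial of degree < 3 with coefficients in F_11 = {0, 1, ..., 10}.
a(x)^(-1) ≡ 5x^2 + 9x + 4 (mod f(x))

Since f is irreducible over F_11, F_11[x]/(f) is a field and a(x) ≠ 0 has an inverse. Apply the extended Euclidean algorithm to f(x) and a(x) in F_11[x]: f(x) = (6x + 2)·a(x) + (3x + 2);  a(x) = (8x)·(3x + 2) + (3). The last nonzero remainder is the constant 3 = gcd(f, a) in F_11. Back-substituting through the division chain expresses 3 = s(x)·a(x) + t(x)·f(x) with s(x) ≡ 4x^2 + 5x + 1 (mod f), so (4x^2 + 5x + 1)·a(x) ≡ 3 (mod f). Multiplying by 3^(-1) ≡ 4 in F_11 gives a(x)^(-1) ≡ 4·(4x^2 + 5x + 1) ≡ 5x^2 + 9x + 4 (mod f). Check: (2x^2 + 5x + 3)·(5x^2 + 9x + 4) = 10x^4 + 10x^3 + 2x^2 + 3x + 1 ≡ 1 (mod x^3 + x^2 + 9x + 8).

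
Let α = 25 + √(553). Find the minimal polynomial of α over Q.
m_α(x) = x^2 - 50x + 72

From α - 25 = √(553), squaring gives (α - 25)^2 = 553, i.e. α^2 - 50α + 625 = 553, so α^2 - 50α + 72 = 0. The discriminant of x^2 - 50x + 72 is (-50)^2 - 4·(72) = 2500 - 288 = 2212, and 4·(553) is not a perfect square in Q since 553 is squarefree and ≠ 1. Hence x^2 - 50x + 72 is irreducible over Q and is the minimal polynomial of α.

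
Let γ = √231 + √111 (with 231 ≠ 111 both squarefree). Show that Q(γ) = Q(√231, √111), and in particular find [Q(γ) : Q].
[Q(γ) : Q] = 4 (equivalently, Q(γ) = Q(√231, √111))

Obviously Q(γ) ⊆ Q(√231, √111), and [Q(√231, √111):Q] = 4 (since 231, 111 are distinct squarefree integers > 1 with 25641 not a perfect square). To show equality we compute the minimal polynomial of γ. From γ = √231 + √111: γ^2 = 231 + 2√(25641) + 111 = 342 + 2√(25641), so γ^2 - 342 = 2√(25641); squaring, (γ^2 - 342)^2 = 4·25641, i.e. γ^4 - 684γ^2 + 116964 - 102564 = 0, i.e. γ^4 - 684γ^2 + 14400 = 0. So γ is a root of x^4 - 684x^2 + 14400. This polynomial is irreducible over Q: it has no rational root (each ±√231 ± √111 is irrational), and any factorization into two quadratics over Q would force √(25641) ∈ Q (pairing opposite roots) or √231, √111 ∈ Q (other pairings), all impossible. Hence [Q(γ):Q] = 4 = [Q(√231, √111):Q], so Q(γ) = Q(√231, √111).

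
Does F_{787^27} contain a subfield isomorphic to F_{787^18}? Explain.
No: F_{787^18} is not a subfield of F_{787^27}

F_{p^m} embeds in F_{p^n} iff m | n. Here 18 ∤ 27 (since 27 = 1·18 + 9 with remainder 9 ≠ 0), so F_{787^18} is not a subfield of F_{787^27}. Equivalently: if it were, the tower law would give 18 = [F_{787^18}:F_787] dividing [F_{787^27}:F_787] = 27, contradiction.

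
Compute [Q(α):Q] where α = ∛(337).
[Q(α):Q] = 3

The minimal polynomial of α is x^3 - 337, irreducible over Q since 337 is not a perfect cube (so x^3 - 337 has no rational root). Hence [Q(α):Q] = deg(m_α) = 3.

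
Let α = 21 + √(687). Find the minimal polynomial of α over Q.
m_α(x) = x^2 - 42x - 246

From α - 21 = √(687), squaring gives (α - 21)^2 = 687, i.e. α^2 - 42α + 441 = 687, so α^2 - 42α - 246 = 0. The discriminant of x^2 - 42x - 246 is (-42)^2 - 4·(-246) = 1764 + 984 = 2748, and 4·(687) is not a perfect square in Q since 687 is squarefree and ≠ 1. Hence x^2 - 42x - 246 is irreducible over Q and is the minimal polynomial of α.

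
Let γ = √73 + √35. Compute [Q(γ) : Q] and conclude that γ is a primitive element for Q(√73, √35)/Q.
[Q(γ) : Q] = 4 (equivalently, Q(γ) = Q(√73, √35))

Obviously Q(γ) ⊆ Q(√73, √35), and [Q(√73, √35):Q] = 4 (since 73, 35 are distinct squarefree integers > 1 with 2555 not a perfect square). To show equality we compute the minimal polynomial of γ. From γ = √73 + √35: γ^2 = 73 + 2√(2555) + 35 = 108 + 2√(2555), so γ^2 - 108 = 2√(2555); squaring, (γ^2 - 108)^2 = 4·2555, i.e. γ^4 - 216γ^2 + 11664 - 10220 = 0, i.e. γ^4 - 216γ^2 + 1444 = 0. So γ is a root of x^4 - 216x^2 + 1444. This polynomial is irreducible over Q: it has no rational root (each ±√73 ± √35 is irrational), and any factorization into two quadratics over Q would force √(2555) ∈ Q (pairing opposite roots) or √73, √35 ∈ Q (other pairings), all impossible. Hence [Q(γ):Q] = 4 = [Q(√73, √35):Q], so Q(γ) = Q(√73, √35).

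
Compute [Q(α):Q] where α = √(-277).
[Q(α):Q] = 2

[Q(α):Q] equals the degree of the minimal polynomial of α. Here α^2 = -277 and x^2 + 277 is irreducible (d = -277 is squarefree, ≠ 1, hence not a square), so deg(m_α) = 2. Thus [Q(α):Q] = 2.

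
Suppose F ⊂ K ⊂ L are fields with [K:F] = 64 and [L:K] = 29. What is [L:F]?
[L:F] = 1856

The tower law says that for any tower of field extensions F ⊂ K ⊂ L with finite degrees, [L:F] = [L:K] · [K:F]. Here this gives [L:F] = 29 · 64 = 1856.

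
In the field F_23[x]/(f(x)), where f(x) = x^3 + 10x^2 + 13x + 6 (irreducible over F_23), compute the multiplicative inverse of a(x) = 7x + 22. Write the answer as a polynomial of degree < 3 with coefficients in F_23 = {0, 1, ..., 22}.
a(x)^(-1) ≡ 11x^2 + 13x + 20 (mod f(x))

Since f is irreducible over F_23, F_23[x]/(f) is a field and a(x) ≠ 0 has an inverse. Apply the extended Euclidean algorithm to f(x) and a(x) in F_23[x]: f(x) = (10x^2 + 16x + 14)·a(x) + (20). The last nonzero remainder is the constant 20 = gcd(f, a) in F_23. Back-substituting through the division chain expresses 20 = s(x)·a(x) + t(x)·f(x) with s(x) ≡ 13x^2 + 7x + 9 (mod f), so (13x^2 + 7x + 9)·a(x) ≡ 20 (mod f). Multiplying by 20^(-1) ≡ 15 in F_23 gives a(x)^(-1) ≡ 15·(13x^2 + 7x + 9) ≡ 11x^2 + 13x + 20 (mod f). Check: (7x + 22)·(11x^2 + 13x + 20) = 8x^3 + 11x^2 + 12x + 3 ≡ 1 (mod x^3 + 10x^2 + 13x + 6).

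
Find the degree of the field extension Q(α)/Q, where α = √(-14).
[Q(α):Q] = 2

[Q(α):Q] equals the degree of the minimal polynomial of α. Here α^2 = -14 and x^2 + 14 is irreducible (d = -14 is squarefree, ≠ 1, hence not a square), so deg(m_α) = 2. Thus [Q(α):Q] = 2.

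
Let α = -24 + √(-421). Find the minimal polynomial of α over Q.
m_α(x) = x^2 + 48x + 997

From α + 24 = √(-421), squaring gives (α + 24)^2 = -421, i.e. α^2 + 48α + 576 = -421, so α^2 + 48α + 997 = 0. The discriminant of x^2 + 48x + 997 is (48)^2 - 4·(997) = 2304 - 3988 = -1684, and 4·(-421) is not a perfect square in Q since -421 is squarefree and ≠ 1. Hence x^2 + 48x + 997 is irreducible over Q and is the minimal polynomial of α.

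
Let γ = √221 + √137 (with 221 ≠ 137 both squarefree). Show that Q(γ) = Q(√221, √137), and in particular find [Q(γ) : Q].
[Q(γ) : Q] = 4 (equivalently, Q(γ) = Q(√221, √137))

Obviously Q(γ) ⊆ Q(√221, √137), and [Q(√221, √137):Q] = 4 (since 221, 137 are distinct squarefree integers > 1 with 30277 not a perfect square). To show equality we compute the minimal polynomial of γ. From γ = √221 + √137: γ^2 = 221 + 2√(30277) + 137 = 358 + 2√(30277), so γ^2 - 358 = 2√(30277); squaring, (γ^2 - 358)^2 = 4·30277, i.e. γ^4 - 716γ^2 + 128164 - 121108 = 0, i.e. γ^4 - 716γ^2 + 7056 = 0. So γ is a root of x^4 - 716x^2 + 7056. This polynomial is irreducible over Q: it has no rational root (each ±√221 ± √137 is irrational), and any factorization into two quadratics over Q would force √(30277) ∈ Q (pairing opposite roots) or √221, √137 ∈ Q (other pairings), all impossible. Hence [Q(γ):Q] = 4 = [Q(√221, √137):Q], so Q(γ) = Q(√221, √137).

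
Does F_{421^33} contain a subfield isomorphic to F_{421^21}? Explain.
No: F_{421^21} is not a subfield of F_{421^33}

F_{p^m} embeds in F_{p^n} iff m | n. Here 21 ∤ 33 (since 33 = 1·21 + 12 with remainder 12 ≠ 0), so F_{421^21} is not a subfield of F_{421^33}. Equivalently: if it were, the tower law would give 21 = [F_{421^21}:F_421] dividing [F_{421^33}:F_421] = 33, contradiction.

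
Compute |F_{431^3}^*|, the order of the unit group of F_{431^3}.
|F_{431^3}^*| = 80062990

F_{431^3} has 431^3 = 80062991 elements; its multiplicative group consists of all nonzero elements, so |F_{431^3}^*| = 80062991 - 1 = 80062990. (It is cyclic since any finite subgroup of the multiplicative group of a field is cyclic.)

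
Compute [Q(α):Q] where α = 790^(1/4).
[Q(α):Q] = 4

α is a root of x^4 - 790. By Eisenstein's criterion at the prime p = 2 (which divides the constant term 790 but p^2 = 4 does not, since 790 is squarefree), x^4 - 790 is irreducible over Q. Hence [Q(α):Q] = 4.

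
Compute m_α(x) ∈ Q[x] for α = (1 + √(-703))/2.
m_α(x) = x^2 - x + 176

From 2α - 1 = √(-703), squaring gives (2α - 1)^2 = -703, i.e. 4α^2 - 4α + 1 = -703, so α^2 - α + (1 + 703)/4 = 0. Since -703 ≡ 1 (mod 4), (1 + 703)/4 = 176 ∈ Z. The polynomial x^2 - x + 176 has discriminant 1 - 4·(176) = -703, which is not a perfect square in Q (d = -703 is squarefree and ≠ 1), so x^2 - x + 176 is irreducible over Q. It is the minimal polynomial of α.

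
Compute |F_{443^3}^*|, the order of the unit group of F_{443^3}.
|F_{443^3}^*| = 86938306

F_{443^3} has 443^3 = 86938307 elements; its multiplicative group consists of all nonzero elements, so |F_{443^3}^*| = 86938307 - 1 = 86938306. (It is cyclic since any finite subgroup of the multiplicative group of a field is cyclic.)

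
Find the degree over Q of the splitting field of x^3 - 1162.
[K : Q] = 6

The roots of x^3 - 1162 are ∛1162, ω∛1162, ω^2∛1162 where ω = e^(2πi/3) is a primitive cube root of unity, so K = Q(∛1162, ω). Now [Q(∛1162):Q] = 3 (since 1162 is not a perfect cube, x^3 - 1162 is irreducible) and [Q(ω):Q] = 2. Both 2 and 3 divide [K:Q], and [K:Q] ≤ 3·2 = 6, so [K:Q] = 6. (Equivalently: Q(∛1162) ⊂ R but ω ∉ R, so [K : Q(∛1162)] = 2.)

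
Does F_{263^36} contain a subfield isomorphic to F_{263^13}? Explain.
No: F_{263^13} is not a subfield of F_{263^36}

F_{p^m} embeds in F_{p^n} iff m | n. Here 13 ∤ 36 (since 36 = 2·13 + 10 with remainder 10 ≠ 0), so F_{263^13} is not a subfield of F_{263^36}. Equivalently: if it were, the tower law would give 13 = [F_{263^13}:F_263] dividing [F_{263^36}:F_263] = 36, contradiction.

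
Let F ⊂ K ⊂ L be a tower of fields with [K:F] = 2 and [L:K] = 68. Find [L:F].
[L:F] = 136

The tower law says that for any tower of field extensions F ⊂ K ⊂ L with finite degrees, [L:F] = [L:K] · [K:F]. Here this gives [L:F] = 68 · 2 = 136.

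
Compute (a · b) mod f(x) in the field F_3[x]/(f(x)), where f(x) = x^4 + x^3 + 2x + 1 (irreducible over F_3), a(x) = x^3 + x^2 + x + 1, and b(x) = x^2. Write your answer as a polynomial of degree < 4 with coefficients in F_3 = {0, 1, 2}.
a · b ≡ x^3 + 2x^2 + 2x (mod f(x))

Multiply in F_3[x]: a(x)·b(x) = (x^3 + x^2 + x + 1)·(x^2) = x^5 + x^4 + x^3 + x^2. This has degree ≥ 4, so divide by f(x) over F_3: x^5 + x^4 + x^3 + x^2 = (x)·(x^4 + x^3 + 2x + 1) + (x^3 + 2x^2 + 2x). Hence a·b ≡ x^3 + 2x^2 + 2x (mod f). (F_3[x]/(f) is a field with 3^4 = 81 elements since f is irreducible of degree 4.)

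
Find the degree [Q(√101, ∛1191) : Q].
[Q(√101, ∛1191) : Q] = 6

Let L = Q(√101, ∛1191). Since Q(√101) ⊂ L and [Q(√101):Q] = 2, the tower law gives 2 | [L:Q]. Likewise Q(∛1191) ⊂ L with [Q(∛1191):Q] = 3 (because 1191 is not a perfect cube), so 3 | [L:Q]. As gcd(2,3) = 1, [L:Q] is divisible by 6. Conversely L is generated over Q by √101 and ∛1191, so [L:Q] ≤ 2·3 = 6. Therefore [Q(√101, ∛1191) : Q] = 6.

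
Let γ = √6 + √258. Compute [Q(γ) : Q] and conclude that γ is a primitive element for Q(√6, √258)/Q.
[Q(γ) : Q] = 4 (equivalently, Q(γ) = Q(√6, √258))

Obviously Q(γ) ⊆ Q(√6, √258), and [Q(√6, √258):Q] = 4 (since 6, 258 are distinct squarefree integers > 1 with 1548 not a perfect square). To show equality we compute the minimal polynomial of γ. From γ = √6 + √258: γ^2 = 6 + 2√(1548) + 258 = 264 + 2√(1548), so γ^2 - 264 = 2√(1548); squaring, (γ^2 - 264)^2 = 4·1548, i.e. γ^4 - 528γ^2 + 69696 - 6192 = 0, i.e. γ^4 - 528γ^2 + 63504 = 0. So γ is a root of x^4 - 528x^2 + 63504. This polynomial is irreducible over Q: it has no rational root (each ±√6 ± √258 is irrational), and any factorization into two quadratics over Q would force √(1548) ∈ Q (pairing opposite roots) or √6, √258 ∈ Q (other pairings), all impossible. Hence [Q(γ):Q] = 4 = [Q(√6, √258):Q], so Q(γ) = Q(√6, √258).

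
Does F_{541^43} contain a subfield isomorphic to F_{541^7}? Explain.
No: F_{541^7} is not a subfield of F_{541^43}

F_{p^m} embeds in F_{p^n} iff m | n. Here 7 ∤ 43 (since 43 = 6·7 + 1 with remainder 1 ≠ 0), so F_{541^7} is not a subfield of F_{541^43}. Equivalently: if it were, the tower law would give 7 = [F_{541^7}:F_541] dividing [F_{541^43}:F_541] = 43, contradiction.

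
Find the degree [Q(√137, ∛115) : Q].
[Q(√137, ∛115) : Q] = 6

Let L = Q(√137, ∛115). Since Q(√137) ⊂ L and [Q(√137):Q] = 2, the tower law gives 2 | [L:Q]. Likewise Q(∛115) ⊂ L with [Q(∛115):Q] = 3 (because 115 is not a perfect cube), so 3 | [L:Q]. As gcd(2,3) = 1, [L:Q] is divisible by 6. Conversely L is generated over Q by √137 and ∛115, so [L:Q] ≤ 2·3 = 6. Therefore [Q(√137, ∛115) : Q] = 6.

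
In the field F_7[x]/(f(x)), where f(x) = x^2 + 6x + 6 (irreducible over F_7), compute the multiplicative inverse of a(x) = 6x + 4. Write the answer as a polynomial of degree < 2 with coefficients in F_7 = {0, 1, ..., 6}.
a(x)^(-1) ≡ 2x + 6 (mod f(x))

Since f is irreducible over F_7, F_7[x]/(f) is a field and a(x) ≠ 0 has an inverse. Apply the extended Euclidean algorithm to f(x) and a(x) in F_7[x]: f(x) = (6x + 4)·a(x) + (4). The last nonzero remainder is the constant 4 = gcd(f, a) in F_7. Back-substituting through the division chain expresses 4 = s(x)·a(x) + t(x)·f(x) with s(x) ≡ x + 3 (mod f), so (x + 3)·a(x) ≡ 4 (mod f). Multiplying by 4^(-1) ≡ 2 in F_7 gives a(x)^(-1) ≡ 2·(x + 3) ≡ 2x + 6 (mod f). Check: (6x + 4)·(2x + 6) = 5x^2 + 2x + 3 ≡ 1 (mod x^2 + 6x + 6).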